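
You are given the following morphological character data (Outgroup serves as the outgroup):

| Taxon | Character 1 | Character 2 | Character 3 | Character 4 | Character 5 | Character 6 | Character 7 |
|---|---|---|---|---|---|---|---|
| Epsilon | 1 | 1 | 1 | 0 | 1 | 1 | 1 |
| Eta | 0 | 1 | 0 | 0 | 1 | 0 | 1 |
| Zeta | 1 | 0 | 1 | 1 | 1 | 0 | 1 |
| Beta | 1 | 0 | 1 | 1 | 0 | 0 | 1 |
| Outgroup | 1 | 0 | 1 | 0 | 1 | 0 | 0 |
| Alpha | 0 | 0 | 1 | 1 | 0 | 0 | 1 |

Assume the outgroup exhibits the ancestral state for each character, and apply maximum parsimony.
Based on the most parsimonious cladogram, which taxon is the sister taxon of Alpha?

Character polarity is set by the outgroup: the derived state is whichever differs from the outgroup's state, so for Character 1, Character 3, Character 5 the derived state is '0', and for the remaining characters it is '1'.
Character 1 groups Alpha and Eta, which is incompatible with the clades supported by the remaining characters; treating it as convergent (homoplasy) costs fewer steps than any alternative tree.
Character 2 (derived state '1') is shared by Epsilon and Eta — a synapomorphy uniting that clade.
Character 3 (derived state '0') is unique to Eta (autapomorphy; uninformative for grouping).
Character 4 (derived state '1') is shared by Alpha, Beta, and Zeta — a synapomorphy uniting that clade.
Character 5: derived state '0' in Alpha and Beta only — synapomorphy for {Alpha, Beta}.
Character 6: derived state '1' in Epsilon only — an autapomorphy, so it tells us nothing about relationships among taxa.
Character 7 (derived state '1') is shared by all ingroup taxa — unites the whole ingroup.
Most parsimonious ingroup topology: (((Beta,Alpha),Zeta),(Eta,Epsilon)).
Alpha and Beta form a cherry on this tree, so they are sister taxa.

Beta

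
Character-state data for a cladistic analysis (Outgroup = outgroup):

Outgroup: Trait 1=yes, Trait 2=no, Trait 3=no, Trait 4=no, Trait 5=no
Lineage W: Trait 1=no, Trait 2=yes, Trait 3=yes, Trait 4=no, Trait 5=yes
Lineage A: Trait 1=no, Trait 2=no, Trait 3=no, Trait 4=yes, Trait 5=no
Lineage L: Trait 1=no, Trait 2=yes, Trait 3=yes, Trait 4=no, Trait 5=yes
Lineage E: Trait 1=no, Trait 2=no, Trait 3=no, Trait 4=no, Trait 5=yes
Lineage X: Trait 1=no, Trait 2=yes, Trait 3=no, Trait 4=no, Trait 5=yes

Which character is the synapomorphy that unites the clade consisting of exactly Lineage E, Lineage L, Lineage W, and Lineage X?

Character polarity is set by the outgroup: the derived state is whichever differs from the outgroup's state, so for Trait 1 the derived state is 'no', and for the remaining characters it is 'yes'.
Trait 1 (derived state 'no') is shared by all ingroup taxa — unites the whole ingroup.
Only Lineage L, Lineage W, and Lineage X show the derived state 'yes' for Trait 2, supporting them as a clade.
Trait 3 (derived state 'yes') is shared by Lineage L and Lineage W — a synapomorphy uniting that clade.
Trait 4 (derived state 'yes') is unique to Lineage A (autapomorphy; uninformative for grouping).
Trait 5 (derived state 'yes') is shared by Lineage E, Lineage L, Lineage W, and Lineage X — a synapomorphy uniting that clade.
Most parsimonious ingroup topology: ((((Lineage W,Lineage L),Lineage X),Lineage E),Lineage A).
The clade {Lineage E, Lineage L, Lineage W, Lineage X} is supported by Trait 5: its derived state 'yes' occurs in exactly those taxa and in no other taxon (including the outgroup).

Trait 5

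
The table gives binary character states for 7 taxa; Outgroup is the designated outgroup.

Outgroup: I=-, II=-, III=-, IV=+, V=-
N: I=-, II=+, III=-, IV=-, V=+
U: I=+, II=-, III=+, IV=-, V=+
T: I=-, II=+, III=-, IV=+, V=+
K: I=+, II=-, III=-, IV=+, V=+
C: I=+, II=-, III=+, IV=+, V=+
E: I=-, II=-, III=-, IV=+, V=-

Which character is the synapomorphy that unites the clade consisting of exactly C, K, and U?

Character polarity is set by the outgroup: the derived state is whichever differs from the outgroup's state, so for IV the derived state is '-', and for the remaining characters it is '+'.
Only C, K, and U show the derived state '+' for I, supporting them as a clade.
Only N and T show the derived state '+' for II, supporting them as a clade.
Only C and U show the derived state '+' for III, supporting them as a clade.
IV (state '-') occurs in N and U but conflicts with the nesting implied by the other characters — most parsimoniously interpreted as homoplasy.
V: derived state '+' in C, K, N, T, and U only — synapomorphy for {C, K, N, T, U}.
Most parsimonious ingroup topology: (((N,T),((U,C),K)),E).
The clade {C, K, U} is supported by I: its derived state '+' occurs in exactly those taxa and in no other taxon (including the outgroup).

I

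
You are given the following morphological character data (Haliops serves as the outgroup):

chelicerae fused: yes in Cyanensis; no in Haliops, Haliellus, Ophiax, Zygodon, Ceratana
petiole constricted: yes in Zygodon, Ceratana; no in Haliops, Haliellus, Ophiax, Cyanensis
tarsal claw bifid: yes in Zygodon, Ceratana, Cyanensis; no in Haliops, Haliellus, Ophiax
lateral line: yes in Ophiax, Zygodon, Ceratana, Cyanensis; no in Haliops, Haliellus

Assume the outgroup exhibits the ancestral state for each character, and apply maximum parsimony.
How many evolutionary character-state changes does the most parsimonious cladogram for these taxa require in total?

The outgroup has state 'no' for every character, so 'yes' is the derived state throughout.
chelicerae fused (derived state 'yes') is unique to Cyanensis (autapomorphy; uninformative for grouping).
petiole constricted: derived state 'yes' in Ceratana and Zygodon only — synapomorphy for {Ceratana, Zygodon}.
Only Ceratana, Cyanensis, and Zygodon show the derived state 'yes' for tarsal claw bifid, supporting them as a clade.
Only Ceratana, Cyanensis, Ophiax, and Zygodon show the derived state 'yes' for lateral line, supporting them as a clade.
Most parsimonious ingroup topology: (Haliellus,(Ophiax,((Zygodon,Ceratana),Cyanensis))).
Changes per character on this tree: chelicerae fused: 1; petiole constricted: 1; tarsal claw bifid: 1; lateral line: 1.
Total = 4.

4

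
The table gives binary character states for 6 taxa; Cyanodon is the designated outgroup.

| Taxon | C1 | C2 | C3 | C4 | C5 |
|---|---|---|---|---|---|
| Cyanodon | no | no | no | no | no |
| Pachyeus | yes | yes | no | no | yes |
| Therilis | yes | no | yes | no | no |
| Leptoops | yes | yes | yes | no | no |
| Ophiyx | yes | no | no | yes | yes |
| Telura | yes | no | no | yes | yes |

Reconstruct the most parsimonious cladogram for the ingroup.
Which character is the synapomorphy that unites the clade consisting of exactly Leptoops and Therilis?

C3

The outgroup has state 'no' for every character, so 'yes' is the derived state throughout.
C1 (derived state 'yes') is shared by all ingroup taxa — unites the whole ingroup.
C2 groups Leptoops and Pachyeus, which is incompatible with the clades supported by the remaining characters; treating it as convergent (homoplasy) costs fewer steps than any alternative tree.
C3: derived state 'yes' in Leptoops and Therilis only — synapomorphy for {Leptoops, Therilis}.
Only Ophiyx and Telura show the derived state 'yes' for C4, supporting them as a clade.
C5: derived state 'yes' in Ophiyx, Pachyeus, and Telura only — synapomorphy for {Ophiyx, Pachyeus, Telura}.
Most parsimonious ingroup topology: ((Pachyeus,(Ophiyx,Telura)),(Therilis,Leptoops)).
The clade {Leptoops, Therilis} is supported by C3: its derived state 'yes' occurs in exactly those taxa and in no other taxon (including the outgroup).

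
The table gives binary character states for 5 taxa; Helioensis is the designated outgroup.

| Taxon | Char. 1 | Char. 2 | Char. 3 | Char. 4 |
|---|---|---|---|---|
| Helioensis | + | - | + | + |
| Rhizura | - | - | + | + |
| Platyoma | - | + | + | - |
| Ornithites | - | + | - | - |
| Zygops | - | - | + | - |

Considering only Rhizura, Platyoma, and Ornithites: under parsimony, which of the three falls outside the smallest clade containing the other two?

Character polarity is set by the outgroup: the derived state is whichever differs from the outgroup's state, so for Char. 1, Char. 3, Char. 4 the derived state is '-', and for the remaining characters it is '+'.
Char. 1 (derived state '-') is shared by all ingroup taxa — unites the whole ingroup.
Char. 2 (derived state '+') is shared by Ornithites and Platyoma — a synapomorphy uniting that clade.
Char. 3: derived state '-' in Ornithites only — an autapomorphy, so it tells us nothing about relationships among taxa.
Only Ornithites, Platyoma, and Zygops show the derived state '-' for Char. 4, supporting them as a clade.
Most parsimonious ingroup topology: (Rhizura,((Platyoma,Ornithites),Zygops)).
Platyoma and Ornithites share a more recent common ancestor with each other than either does with Rhizura, so Rhizura is the least closely related of the three.

Rhizura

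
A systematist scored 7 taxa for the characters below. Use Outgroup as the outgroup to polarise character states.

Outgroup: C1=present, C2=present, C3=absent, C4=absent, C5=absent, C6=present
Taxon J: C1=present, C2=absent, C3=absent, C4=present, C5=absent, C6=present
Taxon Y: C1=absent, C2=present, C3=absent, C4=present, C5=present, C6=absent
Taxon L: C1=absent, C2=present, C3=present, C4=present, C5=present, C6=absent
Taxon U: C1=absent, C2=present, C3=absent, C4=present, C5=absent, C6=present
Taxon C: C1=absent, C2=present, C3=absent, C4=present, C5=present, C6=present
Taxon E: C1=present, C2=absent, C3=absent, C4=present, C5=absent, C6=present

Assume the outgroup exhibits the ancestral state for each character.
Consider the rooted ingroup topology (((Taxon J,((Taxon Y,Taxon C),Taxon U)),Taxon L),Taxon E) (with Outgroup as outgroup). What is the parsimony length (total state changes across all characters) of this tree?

Map each character onto (((Taxon J,((Taxon Y,Taxon C),Taxon U)),Taxon L),Taxon E) (rooted by Outgroup) and count the minimum state changes it requires (Fitch parsimony):
C1: 2; C2: 2; C3: 1; C4: 1; C5: 2; C6: 2.
Total tree length = 10.

10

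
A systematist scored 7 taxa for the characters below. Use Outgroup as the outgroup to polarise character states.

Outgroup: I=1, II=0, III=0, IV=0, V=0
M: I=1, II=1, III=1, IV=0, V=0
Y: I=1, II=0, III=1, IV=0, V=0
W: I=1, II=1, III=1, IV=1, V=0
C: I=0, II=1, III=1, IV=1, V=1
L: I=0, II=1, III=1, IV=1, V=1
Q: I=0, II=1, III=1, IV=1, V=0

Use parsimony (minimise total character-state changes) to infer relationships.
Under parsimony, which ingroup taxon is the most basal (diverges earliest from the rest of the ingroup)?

Character polarity is set by the outgroup: the derived state is whichever differs from the outgroup's state, so for I the derived state is '0', and for the remaining characters it is '1'.
I (derived state '0') is shared by C, L, and Q — a synapomorphy uniting that clade.
II (derived state '1') is shared by C, L, M, Q, and W — a synapomorphy uniting that clade.
All ingroup taxa share the derived state '1' for III; it defines the ingroup but does not resolve relationships within it.
Only C, L, Q, and W show the derived state '1' for IV, supporting them as a clade.
V: derived state '1' in C and L only — synapomorphy for {C, L}.
Most parsimonious ingroup topology: ((M,(W,((C,L),Q))),Y).
Y is sister to the clade containing all other ingroup taxa, so it is the earliest-diverging (most basal) ingroup lineage.

Y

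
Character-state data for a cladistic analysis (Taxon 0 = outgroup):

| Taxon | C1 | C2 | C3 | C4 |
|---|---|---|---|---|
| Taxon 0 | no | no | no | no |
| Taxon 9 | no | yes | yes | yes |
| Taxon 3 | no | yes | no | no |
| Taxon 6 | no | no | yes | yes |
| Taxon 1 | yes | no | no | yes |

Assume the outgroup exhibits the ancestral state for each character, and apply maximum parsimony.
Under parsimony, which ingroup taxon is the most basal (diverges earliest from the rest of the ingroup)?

The outgroup has state 'no' for every character, so 'yes' is the derived state throughout.
C1: derived state 'yes' in Taxon 1 only — an autapomorphy, so it tells us nothing about relationships among taxa.
C2 groups Taxon 3 and Taxon 9, which is incompatible with the clades supported by the remaining characters; treating it as convergent (homoplasy) costs fewer steps than any alternative tree.
Only Taxon 6 and Taxon 9 show the derived state 'yes' for C3, supporting them as a clade.
Only Taxon 1, Taxon 6, and Taxon 9 show the derived state 'yes' for C4, supporting them as a clade.
Most parsimonious ingroup topology: (((Taxon 9,Taxon 6),Taxon 1),Taxon 3).
Taxon 3 is sister to the clade containing all other ingroup taxa, so it is the earliest-diverging (most basal) ingroup lineage.

Taxon 3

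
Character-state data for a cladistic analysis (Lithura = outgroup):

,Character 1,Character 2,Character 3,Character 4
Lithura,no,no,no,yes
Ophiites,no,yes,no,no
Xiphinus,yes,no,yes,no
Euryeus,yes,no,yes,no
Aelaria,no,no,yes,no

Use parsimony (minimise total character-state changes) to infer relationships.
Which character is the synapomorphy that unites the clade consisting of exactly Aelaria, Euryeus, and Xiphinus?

Character 3

Character polarity is set by the outgroup: the derived state is whichever differs from the outgroup's state, so for Character 4 the derived state is 'no', and for the remaining characters it is 'yes'.
Character 1: derived state 'yes' in Euryeus and Xiphinus only — synapomorphy for {Euryeus, Xiphinus}.
Character 2 (derived state 'yes') is unique to Ophiites (autapomorphy; uninformative for grouping).
Only Aelaria, Euryeus, and Xiphinus show the derived state 'yes' for Character 3, supporting them as a clade.
All ingroup taxa share the derived state 'no' for Character 4; it defines the ingroup but does not resolve relationships within it.
Most parsimonious ingroup topology: (Ophiites,((Xiphinus,Euryeus),Aelaria)).
The clade {Aelaria, Euryeus, Xiphinus} is supported by Character 3: its derived state 'yes' occurs in exactly those taxa and in no other taxon (including the outgroup).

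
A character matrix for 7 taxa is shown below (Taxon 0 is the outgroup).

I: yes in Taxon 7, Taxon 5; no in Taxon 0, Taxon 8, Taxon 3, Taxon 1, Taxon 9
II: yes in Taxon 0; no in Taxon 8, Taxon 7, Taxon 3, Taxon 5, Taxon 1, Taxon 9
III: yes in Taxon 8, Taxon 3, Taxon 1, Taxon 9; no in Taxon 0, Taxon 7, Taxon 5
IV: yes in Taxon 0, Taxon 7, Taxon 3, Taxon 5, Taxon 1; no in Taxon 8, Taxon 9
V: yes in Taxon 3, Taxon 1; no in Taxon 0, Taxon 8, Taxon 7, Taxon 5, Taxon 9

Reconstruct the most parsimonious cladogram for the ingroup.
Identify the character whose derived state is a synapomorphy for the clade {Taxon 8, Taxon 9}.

Character polarity is set by the outgroup: the derived state is whichever differs from the outgroup's state, so for II, IV the derived state is 'no', and for the remaining characters it is 'yes'.
I: derived state 'yes' in Taxon 5 and Taxon 7 only — synapomorphy for {Taxon 5, Taxon 7}.
All ingroup taxa share the derived state 'no' for II; it defines the ingroup but does not resolve relationships within it.
III (derived state 'yes') is shared by Taxon 1, Taxon 3, Taxon 8, and Taxon 9 — a synapomorphy uniting that clade.
IV: derived state 'no' in Taxon 8 and Taxon 9 only — synapomorphy for {Taxon 8, Taxon 9}.
Only Taxon 1 and Taxon 3 show the derived state 'yes' for V, supporting them as a clade.
Most parsimonious ingroup topology: (((Taxon 8,Taxon 9),(Taxon 3,Taxon 1)),(Taxon 7,Taxon 5)).
The clade {Taxon 8, Taxon 9} is supported by IV: its derived state 'no' occurs in exactly those taxa and in no other taxon (including the outgroup).

IV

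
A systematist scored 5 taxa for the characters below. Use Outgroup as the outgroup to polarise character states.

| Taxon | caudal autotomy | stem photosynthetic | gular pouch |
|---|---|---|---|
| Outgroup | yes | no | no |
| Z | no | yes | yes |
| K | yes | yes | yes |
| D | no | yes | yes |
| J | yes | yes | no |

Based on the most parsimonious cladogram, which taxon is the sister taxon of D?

Character polarity is set by the outgroup: the derived state is whichever differs from the outgroup's state, so for caudal autotomy the derived state is 'no', and for the remaining characters it is 'yes'.
caudal autotomy: derived state 'no' in D and Z only — synapomorphy for {D, Z}.
stem photosynthetic (derived state 'yes') is shared by all ingroup taxa — unites the whole ingroup.
gular pouch (derived state 'yes') is shared by D, K, and Z — a synapomorphy uniting that clade.
Most parsimonious ingroup topology: (((Z,D),K),J).
D and Z form a cherry on this tree, so they are sister taxa.

Z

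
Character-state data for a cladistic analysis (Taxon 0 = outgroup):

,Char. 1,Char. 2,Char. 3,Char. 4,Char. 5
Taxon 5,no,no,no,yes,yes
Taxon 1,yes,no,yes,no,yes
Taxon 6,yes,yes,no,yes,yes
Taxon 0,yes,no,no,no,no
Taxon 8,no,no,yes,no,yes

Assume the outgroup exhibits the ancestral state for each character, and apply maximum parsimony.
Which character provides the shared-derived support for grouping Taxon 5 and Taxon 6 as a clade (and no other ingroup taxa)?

Character polarity is set by the outgroup: the derived state is whichever differs from the outgroup's state, so for Char. 1 the derived state is 'no', and for the remaining characters it is 'yes'.
Char. 1 groups Taxon 5 and Taxon 8, which is incompatible with the clades supported by the remaining characters; treating it as convergent (homoplasy) costs fewer steps than any alternative tree.
Char. 2: derived state 'yes' in Taxon 6 only — an autapomorphy, so it tells us nothing about relationships among taxa.
Only Taxon 1 and Taxon 8 show the derived state 'yes' for Char. 3, supporting them as a clade.
Only Taxon 5 and Taxon 6 show the derived state 'yes' for Char. 4, supporting them as a clade.
All ingroup taxa share the derived state 'yes' for Char. 5; it defines the ingroup but does not resolve relationships within it.
Most parsimonious ingroup topology: ((Taxon 1,Taxon 8),(Taxon 5,Taxon 6)).
The clade {Taxon 5, Taxon 6} is supported by Char. 4: its derived state 'yes' occurs in exactly those taxa and in no other taxon (including the outgroup).

Char. 4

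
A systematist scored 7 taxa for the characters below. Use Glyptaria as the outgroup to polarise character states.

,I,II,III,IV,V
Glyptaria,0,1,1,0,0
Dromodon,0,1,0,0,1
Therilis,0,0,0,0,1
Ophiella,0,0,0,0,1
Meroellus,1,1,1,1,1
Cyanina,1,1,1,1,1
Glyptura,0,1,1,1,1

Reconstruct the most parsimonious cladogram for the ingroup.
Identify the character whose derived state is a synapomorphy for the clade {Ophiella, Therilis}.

Character polarity is set by the outgroup: the derived state is whichever differs from the outgroup's state, so for II, III the derived state is '0', and for the remaining characters it is '1'.
I (derived state '1') is shared by Cyanina and Meroellus — a synapomorphy uniting that clade.
II: derived state '0' in Ophiella and Therilis only — synapomorphy for {Ophiella, Therilis}.
III (derived state '0') is shared by Dromodon, Ophiella, and Therilis — a synapomorphy uniting that clade.
Only Cyanina, Glyptura, and Meroellus show the derived state '1' for IV, supporting them as a clade.
All ingroup taxa share the derived state '1' for V; it defines the ingroup but does not resolve relationships within it.
Most parsimonious ingroup topology: ((Dromodon,(Therilis,Ophiella)),((Meroellus,Cyanina),Glyptura)).
The clade {Ophiella, Therilis} is supported by II: its derived state '0' occurs in exactly those taxa and in no other taxon (including the outgroup).

II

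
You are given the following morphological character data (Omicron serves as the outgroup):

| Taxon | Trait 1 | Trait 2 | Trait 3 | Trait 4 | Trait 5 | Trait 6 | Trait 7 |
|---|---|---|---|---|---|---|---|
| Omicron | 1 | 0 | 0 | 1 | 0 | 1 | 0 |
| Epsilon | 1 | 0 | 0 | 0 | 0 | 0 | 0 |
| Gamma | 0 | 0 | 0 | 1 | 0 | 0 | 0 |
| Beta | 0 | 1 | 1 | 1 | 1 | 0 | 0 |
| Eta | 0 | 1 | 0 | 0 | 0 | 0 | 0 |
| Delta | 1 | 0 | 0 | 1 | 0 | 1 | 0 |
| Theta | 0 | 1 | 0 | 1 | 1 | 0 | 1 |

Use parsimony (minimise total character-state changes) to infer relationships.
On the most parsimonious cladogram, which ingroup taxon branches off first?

Character polarity is set by the outgroup: the derived state is whichever differs from the outgroup's state, so for Trait 1, Trait 4, Trait 6 the derived state is '0', and for the remaining characters it is '1'.
Only Beta, Eta, Gamma, and Theta show the derived state '0' for Trait 1, supporting them as a clade.
Trait 2: derived state '1' in Beta, Eta, and Theta only — synapomorphy for {Beta, Eta, Theta}.
Trait 3 (derived state '1') is unique to Beta (autapomorphy; uninformative for grouping).
Trait 4 groups Epsilon and Eta, which is incompatible with the clades supported by the remaining characters; treating it as convergent (homoplasy) costs fewer steps than any alternative tree.
Trait 5 (derived state '1') is shared by Beta and Theta — a synapomorphy uniting that clade.
Trait 6 (derived state '0') is shared by Beta, Epsilon, Eta, Gamma, and Theta — a synapomorphy uniting that clade.
Trait 7: derived state '1' in Theta only — an autapomorphy, so it tells us nothing about relationships among taxa.
Most parsimonious ingroup topology: ((Epsilon,(Gamma,((Beta,Theta),Eta))),Delta).
Delta is sister to the clade containing all other ingroup taxa, so it is the earliest-diverging (most basal) ingroup lineage.

Delta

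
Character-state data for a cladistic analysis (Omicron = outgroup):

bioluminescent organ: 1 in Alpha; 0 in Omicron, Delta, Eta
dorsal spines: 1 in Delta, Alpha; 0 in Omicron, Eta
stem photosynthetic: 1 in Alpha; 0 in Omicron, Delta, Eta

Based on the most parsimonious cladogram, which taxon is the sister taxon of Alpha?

The outgroup has state '0' for every character, so '1' is the derived state throughout.
bioluminescent organ: derived state '1' in Alpha only — an autapomorphy, so it tells us nothing about relationships among taxa.
dorsal spines: derived state '1' in Alpha and Delta only — synapomorphy for {Alpha, Delta}.
stem photosynthetic: derived state '1' in Alpha only — an autapomorphy, so it tells us nothing about relationships among taxa.
Most parsimonious ingroup topology: ((Delta,Alpha),Eta).
Alpha and Delta form a cherry on this tree, so they are sister taxa.

Delta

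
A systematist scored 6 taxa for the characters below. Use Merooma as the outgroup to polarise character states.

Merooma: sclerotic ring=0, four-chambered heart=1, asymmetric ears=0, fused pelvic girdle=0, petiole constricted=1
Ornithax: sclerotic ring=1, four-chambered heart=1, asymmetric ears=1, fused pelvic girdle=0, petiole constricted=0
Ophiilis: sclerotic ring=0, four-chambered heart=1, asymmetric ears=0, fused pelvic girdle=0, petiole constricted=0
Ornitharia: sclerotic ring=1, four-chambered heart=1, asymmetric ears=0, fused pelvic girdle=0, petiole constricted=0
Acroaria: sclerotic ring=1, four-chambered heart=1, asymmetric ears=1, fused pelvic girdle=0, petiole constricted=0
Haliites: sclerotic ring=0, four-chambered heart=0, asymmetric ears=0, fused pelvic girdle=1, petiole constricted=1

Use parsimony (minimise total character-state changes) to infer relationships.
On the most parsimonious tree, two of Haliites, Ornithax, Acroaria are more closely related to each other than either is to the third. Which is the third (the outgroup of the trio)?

Haliites

Character polarity is set by the outgroup: the derived state is whichever differs from the outgroup's state, so for four-chambered heart, petiole constricted the derived state is '0', and for the remaining characters it is '1'.
Only Acroaria, Ornitharia, and Ornithax show the derived state '1' for sclerotic ring, supporting them as a clade.
four-chambered heart: derived state '0' in Haliites only — an autapomorphy, so it tells us nothing about relationships among taxa.
asymmetric ears: derived state '1' in Acroaria and Ornithax only — synapomorphy for {Acroaria, Ornithax}.
fused pelvic girdle (derived state '1') is unique to Haliites (autapomorphy; uninformative for grouping).
petiole constricted (derived state '0') is shared by Acroaria, Ophiilis, Ornitharia, and Ornithax — a synapomorphy uniting that clade.
Most parsimonious ingroup topology: ((((Ornithax,Acroaria),Ornitharia),Ophiilis),Haliites).
Acroaria and Ornithax share a more recent common ancestor with each other than either does with Haliites, so Haliites is the least closely related of the three.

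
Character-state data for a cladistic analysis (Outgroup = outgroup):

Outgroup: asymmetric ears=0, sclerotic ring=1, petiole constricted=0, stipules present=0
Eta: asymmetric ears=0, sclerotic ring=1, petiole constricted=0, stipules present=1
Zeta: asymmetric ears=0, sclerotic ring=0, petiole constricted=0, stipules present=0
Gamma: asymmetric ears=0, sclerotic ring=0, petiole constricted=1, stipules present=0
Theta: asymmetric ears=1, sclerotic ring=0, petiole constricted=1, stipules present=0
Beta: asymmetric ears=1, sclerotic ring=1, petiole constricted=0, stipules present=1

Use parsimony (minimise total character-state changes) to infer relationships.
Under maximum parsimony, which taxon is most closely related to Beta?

Eta

Character polarity is set by the outgroup: the derived state is whichever differs from the outgroup's state, so for sclerotic ring the derived state is '0', and for the remaining characters it is '1'.
asymmetric ears groups Beta and Theta, which is incompatible with the clades supported by the remaining characters; treating it as convergent (homoplasy) costs fewer steps than any alternative tree.
sclerotic ring: derived state '0' in Gamma, Theta, and Zeta only — synapomorphy for {Gamma, Theta, Zeta}.
Only Gamma and Theta show the derived state '1' for petiole constricted, supporting them as a clade.
Only Beta and Eta show the derived state '1' for stipules present, supporting them as a clade.
Most parsimonious ingroup topology: ((Zeta,(Theta,Gamma)),(Eta,Beta)).
Beta and Eta form a cherry on this tree, so they are sister taxa.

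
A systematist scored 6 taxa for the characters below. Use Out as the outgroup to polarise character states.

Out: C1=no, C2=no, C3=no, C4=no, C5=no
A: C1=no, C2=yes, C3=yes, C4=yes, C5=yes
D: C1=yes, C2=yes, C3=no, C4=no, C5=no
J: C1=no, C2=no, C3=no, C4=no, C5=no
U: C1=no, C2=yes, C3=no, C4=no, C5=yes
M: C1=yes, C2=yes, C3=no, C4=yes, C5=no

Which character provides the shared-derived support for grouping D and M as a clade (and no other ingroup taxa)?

C1

The outgroup has state 'no' for every character, so 'yes' is the derived state throughout.
Only D and M show the derived state 'yes' for C1, supporting them as a clade.
C2 (derived state 'yes') is shared by A, D, M, and U — a synapomorphy uniting that clade.
C3 (derived state 'yes') is unique to A (autapomorphy; uninformative for grouping).
C4 (state 'yes') occurs in A and M but conflicts with the nesting implied by the other characters — most parsimoniously interpreted as homoplasy.
C5: derived state 'yes' in A and U only — synapomorphy for {A, U}.
Most parsimonious ingroup topology: (((A,U),(D,M)),J).
The clade {D, M} is supported by C1: its derived state 'yes' occurs in exactly those taxa and in no other taxon (including the outgroup).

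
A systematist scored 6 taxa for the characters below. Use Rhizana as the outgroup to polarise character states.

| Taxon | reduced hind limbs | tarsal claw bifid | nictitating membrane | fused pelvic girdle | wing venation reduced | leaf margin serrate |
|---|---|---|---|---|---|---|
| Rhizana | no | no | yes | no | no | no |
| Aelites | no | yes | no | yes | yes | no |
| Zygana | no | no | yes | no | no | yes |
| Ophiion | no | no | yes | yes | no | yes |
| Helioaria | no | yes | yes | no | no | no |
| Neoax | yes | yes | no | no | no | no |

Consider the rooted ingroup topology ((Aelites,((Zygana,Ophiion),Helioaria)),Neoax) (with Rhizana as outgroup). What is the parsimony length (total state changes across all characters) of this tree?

9

Map each character onto ((Aelites,((Zygana,Ophiion),Helioaria)),Neoax) (rooted by Rhizana) and count the minimum state changes it requires (Fitch parsimony):
reduced hind limbs: 1; tarsal claw bifid: 2; nictitating membrane: 2; fused pelvic girdle: 2; wing venation reduced: 1; leaf margin serrate: 1.
Total tree length = 9.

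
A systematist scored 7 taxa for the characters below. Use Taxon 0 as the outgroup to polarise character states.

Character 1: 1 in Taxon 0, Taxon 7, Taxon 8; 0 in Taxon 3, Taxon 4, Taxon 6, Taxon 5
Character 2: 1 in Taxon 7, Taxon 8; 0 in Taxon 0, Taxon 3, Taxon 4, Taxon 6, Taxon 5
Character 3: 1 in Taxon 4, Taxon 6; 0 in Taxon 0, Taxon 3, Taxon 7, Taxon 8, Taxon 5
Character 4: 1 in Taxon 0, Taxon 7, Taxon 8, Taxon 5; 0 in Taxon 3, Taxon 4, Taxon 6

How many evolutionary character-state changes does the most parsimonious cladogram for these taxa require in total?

Character polarity is set by the outgroup: the derived state is whichever differs from the outgroup's state, so for Character 1, Character 4 the derived state is '0', and for the remaining characters it is '1'.
Character 1 (derived state '0') is shared by Taxon 3, Taxon 4, Taxon 5, and Taxon 6 — a synapomorphy uniting that clade.
Only Taxon 7 and Taxon 8 show the derived state '1' for Character 2, supporting them as a clade.
Only Taxon 4 and Taxon 6 show the derived state '1' for Character 3, supporting them as a clade.
Character 4 (derived state '0') is shared by Taxon 3, Taxon 4, and Taxon 6 — a synapomorphy uniting that clade.
Most parsimonious ingroup topology: (((Taxon 3,(Taxon 4,Taxon 6)),Taxon 5),(Taxon 7,Taxon 8)).
Changes per character on this tree: Character 1: 1; Character 2: 1; Character 3: 1; Character 4: 1.
Total = 4.

4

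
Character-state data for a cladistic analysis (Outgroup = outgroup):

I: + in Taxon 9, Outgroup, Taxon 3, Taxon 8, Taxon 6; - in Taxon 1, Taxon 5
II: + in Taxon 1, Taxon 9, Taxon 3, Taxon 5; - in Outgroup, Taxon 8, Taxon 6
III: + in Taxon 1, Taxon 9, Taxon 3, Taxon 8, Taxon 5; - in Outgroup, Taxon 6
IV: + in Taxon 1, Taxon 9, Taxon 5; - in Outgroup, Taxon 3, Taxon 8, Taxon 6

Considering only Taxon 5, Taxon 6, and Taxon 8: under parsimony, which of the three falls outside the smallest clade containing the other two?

Taxon 6

Character polarity is set by the outgroup: the derived state is whichever differs from the outgroup's state, so for I the derived state is '-', and for the remaining characters it is '+'.
I (derived state '-') is shared by Taxon 1 and Taxon 5 — a synapomorphy uniting that clade.
II (derived state '+') is shared by Taxon 1, Taxon 3, Taxon 5, and Taxon 9 — a synapomorphy uniting that clade.
III: derived state '+' in Taxon 1, Taxon 3, Taxon 5, Taxon 8, and Taxon 9 only — synapomorphy for {Taxon 1, Taxon 3, Taxon 5, Taxon 8, Taxon 9}.
IV (derived state '+') is shared by Taxon 1, Taxon 5, and Taxon 9 — a synapomorphy uniting that clade.
Most parsimonious ingroup topology: ((Taxon 8,(Taxon 3,(Taxon 9,(Taxon 1,Taxon 5)))),Taxon 6).
Taxon 5 and Taxon 8 share a more recent common ancestor with each other than either does with Taxon 6, so Taxon 6 is the least closely related of the three.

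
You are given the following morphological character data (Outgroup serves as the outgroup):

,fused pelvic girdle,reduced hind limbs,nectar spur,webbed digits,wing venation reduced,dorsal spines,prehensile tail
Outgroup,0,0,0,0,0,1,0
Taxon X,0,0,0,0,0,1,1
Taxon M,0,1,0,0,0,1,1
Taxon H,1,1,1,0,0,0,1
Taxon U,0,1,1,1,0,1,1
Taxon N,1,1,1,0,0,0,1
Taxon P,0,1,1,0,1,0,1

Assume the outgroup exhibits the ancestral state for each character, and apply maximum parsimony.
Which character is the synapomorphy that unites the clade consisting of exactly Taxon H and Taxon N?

fused pelvic girdle

Character polarity is set by the outgroup: the derived state is whichever differs from the outgroup's state, so for dorsal spines the derived state is '0', and for the remaining characters it is '1'.
fused pelvic girdle: derived state '1' in Taxon H and Taxon N only — synapomorphy for {Taxon H, Taxon N}.
reduced hind limbs: derived state '1' in Taxon H, Taxon M, Taxon N, Taxon P, and Taxon U only — synapomorphy for {Taxon H, Taxon M, Taxon N, Taxon P, Taxon U}.
Only Taxon H, Taxon N, Taxon P, and Taxon U show the derived state '1' for nectar spur, supporting them as a clade.
webbed digits (derived state '1') is unique to Taxon U (autapomorphy; uninformative for grouping).
wing venation reduced: derived state '1' in Taxon P only — an autapomorphy, so it tells us nothing about relationships among taxa.
dorsal spines (derived state '0') is shared by Taxon H, Taxon N, and Taxon P — a synapomorphy uniting that clade.
prehensile tail (derived state '1') is shared by all ingroup taxa — unites the whole ingroup.
Most parsimonious ingroup topology: (Taxon X,(Taxon M,(((Taxon H,Taxon N),Taxon P),Taxon U))).
The clade {Taxon H, Taxon N} is supported by fused pelvic girdle: its derived state '1' occurs in exactly those taxa and in no other taxon (including the outgroup).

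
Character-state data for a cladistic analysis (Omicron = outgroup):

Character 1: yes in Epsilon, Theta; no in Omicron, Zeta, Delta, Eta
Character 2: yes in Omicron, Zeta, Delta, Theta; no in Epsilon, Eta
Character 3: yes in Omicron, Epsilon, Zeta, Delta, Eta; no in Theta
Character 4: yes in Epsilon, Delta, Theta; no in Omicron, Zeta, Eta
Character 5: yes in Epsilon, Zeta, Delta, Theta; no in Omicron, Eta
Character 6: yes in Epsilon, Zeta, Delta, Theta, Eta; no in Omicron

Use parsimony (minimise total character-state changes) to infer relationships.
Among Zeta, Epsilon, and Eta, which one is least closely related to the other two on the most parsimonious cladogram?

Eta

Character polarity is set by the outgroup: the derived state is whichever differs from the outgroup's state, so for Character 2, Character 3 the derived state is 'no', and for the remaining characters it is 'yes'.
Character 1: derived state 'yes' in Epsilon and Theta only — synapomorphy for {Epsilon, Theta}.
Character 2 (state 'no') occurs in Epsilon and Eta but conflicts with the nesting implied by the other characters — most parsimoniously interpreted as homoplasy.
Character 3: derived state 'no' in Theta only — an autapomorphy, so it tells us nothing about relationships among taxa.
Character 4: derived state 'yes' in Delta, Epsilon, and Theta only — synapomorphy for {Delta, Epsilon, Theta}.
Only Delta, Epsilon, Theta, and Zeta show the derived state 'yes' for Character 5, supporting them as a clade.
All ingroup taxa share the derived state 'yes' for Character 6; it defines the ingroup but does not resolve relationships within it.
Most parsimonious ingroup topology: ((((Epsilon,Theta),Delta),Zeta),Eta).
Epsilon and Zeta share a more recent common ancestor with each other than either does with Eta, so Eta is the least closely related of the three.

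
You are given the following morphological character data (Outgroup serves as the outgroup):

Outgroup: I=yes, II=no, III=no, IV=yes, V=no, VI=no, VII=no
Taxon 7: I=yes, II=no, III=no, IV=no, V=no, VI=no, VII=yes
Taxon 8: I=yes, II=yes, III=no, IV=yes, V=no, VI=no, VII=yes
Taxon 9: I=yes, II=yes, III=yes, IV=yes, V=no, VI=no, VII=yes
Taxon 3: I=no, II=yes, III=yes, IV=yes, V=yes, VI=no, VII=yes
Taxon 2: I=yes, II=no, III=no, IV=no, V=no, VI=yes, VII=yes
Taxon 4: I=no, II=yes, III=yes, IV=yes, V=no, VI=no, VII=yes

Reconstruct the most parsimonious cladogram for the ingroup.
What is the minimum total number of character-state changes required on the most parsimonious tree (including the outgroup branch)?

7

Character polarity is set by the outgroup: the derived state is whichever differs from the outgroup's state, so for I, IV the derived state is 'no', and for the remaining characters it is 'yes'.
Only Taxon 3 and Taxon 4 show the derived state 'no' for I, supporting them as a clade.
II (derived state 'yes') is shared by Taxon 3, Taxon 4, Taxon 8, and Taxon 9 — a synapomorphy uniting that clade.
III: derived state 'yes' in Taxon 3, Taxon 4, and Taxon 9 only — synapomorphy for {Taxon 3, Taxon 4, Taxon 9}.
Only Taxon 2 and Taxon 7 show the derived state 'no' for IV, supporting them as a clade.
V: derived state 'yes' in Taxon 3 only — an autapomorphy, so it tells us nothing about relationships among taxa.
VI: derived state 'yes' in Taxon 2 only — an autapomorphy, so it tells us nothing about relationships among taxa.
VII (derived state 'yes') is shared by all ingroup taxa — unites the whole ingroup.
Most parsimonious ingroup topology: ((Taxon 7,Taxon 2),(Taxon 8,(Taxon 9,(Taxon 3,Taxon 4)))).
Changes per character on this tree: I: 1; II: 1; III: 1; IV: 1; V: 1; VI: 1; VII: 1.
Total = 7.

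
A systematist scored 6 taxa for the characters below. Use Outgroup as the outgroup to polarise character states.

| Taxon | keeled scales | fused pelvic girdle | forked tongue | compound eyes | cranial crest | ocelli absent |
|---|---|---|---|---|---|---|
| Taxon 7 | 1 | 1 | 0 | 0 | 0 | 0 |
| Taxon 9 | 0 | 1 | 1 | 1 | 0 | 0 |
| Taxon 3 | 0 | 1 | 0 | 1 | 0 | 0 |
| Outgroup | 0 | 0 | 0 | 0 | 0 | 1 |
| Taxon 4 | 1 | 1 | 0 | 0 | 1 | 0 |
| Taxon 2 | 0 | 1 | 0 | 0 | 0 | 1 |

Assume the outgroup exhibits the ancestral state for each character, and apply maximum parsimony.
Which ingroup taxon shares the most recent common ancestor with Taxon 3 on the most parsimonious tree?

Taxon 9

Character polarity is set by the outgroup: the derived state is whichever differs from the outgroup's state, so for ocelli absent the derived state is '0', and for the remaining characters it is '1'.
keeled scales: derived state '1' in Taxon 4 and Taxon 7 only — synapomorphy for {Taxon 4, Taxon 7}.
All ingroup taxa share the derived state '1' for fused pelvic girdle; it defines the ingroup but does not resolve relationships within it.
forked tongue: derived state '1' in Taxon 9 only — an autapomorphy, so it tells us nothing about relationships among taxa.
compound eyes: derived state '1' in Taxon 3 and Taxon 9 only — synapomorphy for {Taxon 3, Taxon 9}.
cranial crest (derived state '1') is unique to Taxon 4 (autapomorphy; uninformative for grouping).
ocelli absent (derived state '0') is shared by Taxon 3, Taxon 4, Taxon 7, and Taxon 9 — a synapomorphy uniting that clade.
Most parsimonious ingroup topology: (((Taxon 4,Taxon 7),(Taxon 3,Taxon 9)),Taxon 2).
Taxon 3 and Taxon 9 form a cherry on this tree, so they are sister taxa.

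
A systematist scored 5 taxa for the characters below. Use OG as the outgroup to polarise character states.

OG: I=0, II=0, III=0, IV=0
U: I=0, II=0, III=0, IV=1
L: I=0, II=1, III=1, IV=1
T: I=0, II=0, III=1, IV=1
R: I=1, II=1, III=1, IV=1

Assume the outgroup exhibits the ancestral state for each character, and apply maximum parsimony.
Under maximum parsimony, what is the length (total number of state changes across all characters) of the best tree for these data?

The outgroup has state '0' for every character, so '1' is the derived state throughout.
I: derived state '1' in R only — an autapomorphy, so it tells us nothing about relationships among taxa.
Only L and R show the derived state '1' for II, supporting them as a clade.
III: derived state '1' in L, R, and T only — synapomorphy for {L, R, T}.
All ingroup taxa share the derived state '1' for IV; it defines the ingroup but does not resolve relationships within it.
Most parsimonious ingroup topology: (U,((L,R),T)).
Changes per character on this tree: I: 1; II: 1; III: 1; IV: 1.
Total = 4.

4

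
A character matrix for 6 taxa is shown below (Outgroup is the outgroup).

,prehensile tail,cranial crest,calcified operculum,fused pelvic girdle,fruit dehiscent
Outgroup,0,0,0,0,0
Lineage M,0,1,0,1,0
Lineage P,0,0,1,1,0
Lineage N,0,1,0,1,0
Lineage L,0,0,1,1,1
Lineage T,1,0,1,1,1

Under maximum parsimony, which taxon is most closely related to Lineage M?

The outgroup has state '0' for every character, so '1' is the derived state throughout.
prehensile tail (derived state '1') is unique to Lineage T (autapomorphy; uninformative for grouping).
cranial crest (derived state '1') is shared by Lineage M and Lineage N — a synapomorphy uniting that clade.
calcified operculum (derived state '1') is shared by Lineage L, Lineage P, and Lineage T — a synapomorphy uniting that clade.
fused pelvic girdle (derived state '1') is shared by all ingroup taxa — unites the whole ingroup.
Only Lineage L and Lineage T show the derived state '1' for fruit dehiscent, supporting them as a clade.
Most parsimonious ingroup topology: ((Lineage N,Lineage M),(Lineage P,(Lineage T,Lineage L))).
Lineage M and Lineage N form a cherry on this tree, so they are sister taxa.

Lineage N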